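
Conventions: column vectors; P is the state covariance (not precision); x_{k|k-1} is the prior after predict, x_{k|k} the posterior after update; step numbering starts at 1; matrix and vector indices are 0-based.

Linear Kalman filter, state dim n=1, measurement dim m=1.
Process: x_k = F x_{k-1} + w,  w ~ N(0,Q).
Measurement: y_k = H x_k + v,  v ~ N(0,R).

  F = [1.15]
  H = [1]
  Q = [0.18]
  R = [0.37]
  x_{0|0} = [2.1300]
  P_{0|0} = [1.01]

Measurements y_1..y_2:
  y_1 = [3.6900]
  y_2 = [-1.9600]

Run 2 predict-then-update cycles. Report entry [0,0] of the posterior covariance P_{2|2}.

step 1: x^-=[2.4495]  P^-=[1.5157]  S=[1.8857]  K=[0.8038]  nu=[1.2405]  x^+=[3.4466]  P^+=[0.2974]
step 2: x^-=[3.9636]  P^-=[0.5733]  S=[0.9433]  K=[0.6078]  nu=[-5.9236]  x^+=[0.3634]  P^+=[0.2249]

P_post[0,0] = 0.2249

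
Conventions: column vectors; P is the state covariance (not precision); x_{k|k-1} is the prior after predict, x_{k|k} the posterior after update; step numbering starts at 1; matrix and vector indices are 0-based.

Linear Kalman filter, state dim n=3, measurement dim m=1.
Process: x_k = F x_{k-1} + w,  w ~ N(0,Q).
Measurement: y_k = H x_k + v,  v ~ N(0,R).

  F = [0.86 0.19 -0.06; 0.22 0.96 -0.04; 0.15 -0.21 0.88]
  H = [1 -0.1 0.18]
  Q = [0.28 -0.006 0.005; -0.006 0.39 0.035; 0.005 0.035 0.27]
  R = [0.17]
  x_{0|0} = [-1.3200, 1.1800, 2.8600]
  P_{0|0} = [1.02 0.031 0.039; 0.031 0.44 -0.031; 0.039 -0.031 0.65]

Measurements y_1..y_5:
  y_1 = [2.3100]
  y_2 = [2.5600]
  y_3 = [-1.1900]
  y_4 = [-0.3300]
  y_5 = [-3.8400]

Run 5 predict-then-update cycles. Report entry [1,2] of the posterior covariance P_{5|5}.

step 1: x^-=[-1.0826, 0.7280, 2.0710]  P^-=[1.0594 0.2959 0.1036; 0.2959 0.8607 -0.0590; 0.1036 -0.0590 0.8355]  S=[1.2453]  K=[0.8419; 0.1599; 0.2087]  nu=[3.0926]  x^+=[1.5211, 1.2226, 2.7164]  P^+=[0.1767 0.1282 -0.1152; 0.1282 0.8289 -0.1006; -0.1152 -0.1006 0.7813]
step 2: x^-=[1.3775, 1.3997, 2.3618]  P^-=[0.4995 0.3037 -0.1703; 0.3037 1.2276 -0.2487; -0.1703 -0.2487 0.9142]  S=[0.5983]  K=[0.7329; 0.2276; 0.0320]  nu=[0.8973]  x^+=[2.0351, 1.6039, 2.3906]  P^+=[0.1782 0.2039 -0.1843; 0.2039 1.1966 -0.2530; -0.1843 -0.2530 0.9136]
step 3: x^-=[1.9115, 1.8919, 2.0721]  P^-=[0.5497 0.4503 -0.2823; 0.4503 1.6116 -0.4630; -0.2823 -0.4630 1.0663]  S=[0.5953]  K=[0.7623; 0.3457; -0.0741]  nu=[-3.2853]  x^+=[-0.5930, 0.7563, 2.3155]  P^+=[0.2037 0.2934 -0.2487; 0.2934 1.5405 -0.4478; -0.2487 -0.4478 1.0630]
step 4: x^-=[-0.5052, 0.5029, 1.7899]  P^-=[0.6219 0.6116 -0.3974; 0.6116 1.9840 -0.7063; -0.3974 -0.7063 1.2471]  S=[0.6121]  K=[0.7991; 0.4674; -0.1672]  nu=[-0.0967]  x^+=[-0.5825, 0.4578, 1.8060]  P^+=[0.2310 0.3830 -0.3157; 0.3830 1.8503 -0.6584; -0.3157 -0.6584 1.2300]
step 5: x^-=[-0.5223, 0.2391, 1.4058]  P^-=[0.6948 0.7683 -0.5167; 0.7683 2.3263 -0.9572; -0.5167 -0.9572 1.4452]  S=[0.6297]  K=[0.8337; 0.5771; -0.2554]  nu=[-3.5468]  x^+=[-3.4793, -1.8078, 2.3116]  P^+=[0.2571 0.4654 -0.3826; 0.4654 2.1166 -0.8644; -0.3826 -0.8644 1.4041]

P_post[1,2] = -0.8644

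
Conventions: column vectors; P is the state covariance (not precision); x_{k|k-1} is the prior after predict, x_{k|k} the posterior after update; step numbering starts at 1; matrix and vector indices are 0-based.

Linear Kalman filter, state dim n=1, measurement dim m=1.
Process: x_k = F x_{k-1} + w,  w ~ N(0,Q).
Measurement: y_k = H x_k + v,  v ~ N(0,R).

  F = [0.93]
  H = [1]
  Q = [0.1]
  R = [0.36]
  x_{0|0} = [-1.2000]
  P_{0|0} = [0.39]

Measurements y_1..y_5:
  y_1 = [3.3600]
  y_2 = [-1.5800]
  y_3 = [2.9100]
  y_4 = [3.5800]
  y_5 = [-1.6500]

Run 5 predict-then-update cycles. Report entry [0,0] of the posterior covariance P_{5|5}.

P_post[0,0] = 0.1361

step 1: x^-=[-1.1160]  P^-=[0.4373]  S=[0.7973]  K=[0.5485]  nu=[4.4760]  x^+=[1.3390]  P^+=[0.1975]
step 2: x^-=[1.2453]  P^-=[0.2708]  S=[0.6308]  K=[0.4293]  nu=[-2.8253]  x^+=[0.0325]  P^+=[0.1545]
step 3: x^-=[0.0302]  P^-=[0.2337]  S=[0.5937]  K=[0.3936]  nu=[2.8798]  x^+=[1.1637]  P^+=[0.1417]
step 4: x^-=[1.0822]  P^-=[0.2226]  S=[0.5826]  K=[0.3820]  nu=[2.4978]  x^+=[2.0364]  P^+=[0.1375]
step 5: x^-=[1.8939]  P^-=[0.2189]  S=[0.5789]  K=[0.3782]  nu=[-3.5439]  x^+=[0.5536]  P^+=[0.1361]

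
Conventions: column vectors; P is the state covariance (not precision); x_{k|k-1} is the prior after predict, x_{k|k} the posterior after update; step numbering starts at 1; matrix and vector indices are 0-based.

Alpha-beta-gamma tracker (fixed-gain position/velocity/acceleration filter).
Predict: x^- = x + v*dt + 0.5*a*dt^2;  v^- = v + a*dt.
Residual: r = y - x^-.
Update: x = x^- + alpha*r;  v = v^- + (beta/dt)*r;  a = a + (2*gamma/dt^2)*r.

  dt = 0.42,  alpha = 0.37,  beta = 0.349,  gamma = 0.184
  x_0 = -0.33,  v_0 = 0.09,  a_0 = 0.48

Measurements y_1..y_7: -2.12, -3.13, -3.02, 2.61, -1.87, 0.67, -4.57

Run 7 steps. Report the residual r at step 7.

resid = -12.1701

step 1: x_pred=-0.2499  r=-1.8701  x^+=-0.9418  v^+=-1.2624  a^+=-3.4214
step 2: x_pred=-1.7738  r=-1.3562  x^+=-2.2756  v^+=-3.8263  a^+=-6.2507
step 3: x_pred=-4.4340  r=1.4140  x^+=-3.9108  v^+=-5.2767  a^+=-3.3009
step 4: x_pred=-6.4182  r=9.0282  x^+=-3.0777  v^+=0.8389  a^+=15.5333
step 5: x_pred=-1.3554  r=-0.5146  x^+=-1.5458  v^+=6.9352  a^+=14.4597
step 6: x_pred=2.6424  r=-1.9724  x^+=1.9126  v^+=11.3694  a^+=10.3450
step 7: x_pred=7.6001  r=-12.1701  x^+=3.0972  v^+=5.6015  a^+=-15.0439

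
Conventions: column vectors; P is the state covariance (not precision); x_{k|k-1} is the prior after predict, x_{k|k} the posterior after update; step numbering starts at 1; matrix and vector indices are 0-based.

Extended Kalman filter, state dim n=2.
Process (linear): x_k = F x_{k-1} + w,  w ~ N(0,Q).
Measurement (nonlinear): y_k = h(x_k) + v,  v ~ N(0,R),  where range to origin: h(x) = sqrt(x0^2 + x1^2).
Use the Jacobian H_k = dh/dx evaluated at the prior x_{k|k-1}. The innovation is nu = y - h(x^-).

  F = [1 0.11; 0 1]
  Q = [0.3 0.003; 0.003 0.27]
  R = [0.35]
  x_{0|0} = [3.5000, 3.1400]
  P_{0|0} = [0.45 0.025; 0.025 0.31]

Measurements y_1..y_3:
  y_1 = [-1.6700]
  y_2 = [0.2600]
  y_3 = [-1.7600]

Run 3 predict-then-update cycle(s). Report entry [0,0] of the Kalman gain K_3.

K[0,0] = 0.3262

step 1: x^-=[3.8454, 3.1400]  P^-=[0.7593 0.0621; 0.0621 0.5800]  H_jac=[0.7746 0.6325]  S=[1.0984]  K=[0.5712; 0.3778]  nu=[-6.6345]  x^+=[0.0559, 0.6336]  P^+=[0.4009 -0.1749; -0.1749 0.4232]
step 2: x^-=[0.1256, 0.6336]  P^-=[0.6676 -0.1253; -0.1253 0.6932]  H_jac=[0.1945 0.9809]  S=[0.9945]  K=[0.0069; 0.6593]  nu=[-0.3860]  x^+=[0.1230, 0.3792]  P^+=[0.6675 -0.1299; -0.1299 0.2610]
step 3: x^-=[0.1647, 0.3792]  P^-=[0.9421 -0.0982; -0.0982 0.5310]  H_jac=[0.3983 0.9172]  S=[0.8745]  K=[0.3262; 0.5122]  nu=[-2.1734]  x^+=[-0.5442, -0.7341]  P^+=[0.8491 -0.2443; -0.2443 0.3015]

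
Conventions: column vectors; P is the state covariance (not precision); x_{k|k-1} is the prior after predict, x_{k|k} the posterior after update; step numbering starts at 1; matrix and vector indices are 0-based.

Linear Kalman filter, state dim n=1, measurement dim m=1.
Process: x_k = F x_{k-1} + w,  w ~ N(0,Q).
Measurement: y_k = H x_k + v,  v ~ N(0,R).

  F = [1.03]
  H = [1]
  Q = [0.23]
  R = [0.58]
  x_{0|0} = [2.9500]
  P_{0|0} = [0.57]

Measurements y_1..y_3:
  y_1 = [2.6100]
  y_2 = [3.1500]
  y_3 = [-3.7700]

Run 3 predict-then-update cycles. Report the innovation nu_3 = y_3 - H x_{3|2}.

innov = [-6.8715]

step 1: x^-=[3.0385]  P^-=[0.8347]  S=[1.4147]  K=[0.5900]  nu=[-0.4285]  x^+=[2.7857]  P^+=[0.3422]
step 2: x^-=[2.8692]  P^-=[0.5931]  S=[1.1731]  K=[0.5056]  nu=[0.2808]  x^+=[3.0112]  P^+=[0.2932]
step 3: x^-=[3.1015]  P^-=[0.5411]  S=[1.1211]  K=[0.4826]  nu=[-6.8715]  x^+=[-0.2150]  P^+=[0.2799]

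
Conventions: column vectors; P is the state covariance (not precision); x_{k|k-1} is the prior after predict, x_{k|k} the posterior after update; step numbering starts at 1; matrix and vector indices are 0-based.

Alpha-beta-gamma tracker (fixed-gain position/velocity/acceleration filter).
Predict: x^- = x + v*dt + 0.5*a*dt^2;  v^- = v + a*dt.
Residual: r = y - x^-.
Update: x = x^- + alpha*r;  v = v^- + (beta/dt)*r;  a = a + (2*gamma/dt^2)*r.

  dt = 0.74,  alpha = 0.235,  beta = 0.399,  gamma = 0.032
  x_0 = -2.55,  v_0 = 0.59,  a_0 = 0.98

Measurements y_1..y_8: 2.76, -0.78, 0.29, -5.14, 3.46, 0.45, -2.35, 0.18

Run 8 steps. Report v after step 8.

step 1: x_pred=-1.8451  r=4.6051  x^+=-0.7629  v^+=3.7982  a^+=1.5182
step 2: x_pred=2.4635  r=-3.2435  x^+=1.7013  v^+=3.1728  a^+=1.1391
step 3: x_pred=4.3611  r=-4.0711  x^+=3.4044  v^+=1.8207  a^+=0.6633
step 4: x_pred=4.9333  r=-10.0733  x^+=2.5661  v^+=-3.1198  a^+=-0.5140
step 5: x_pred=0.1167  r=3.3433  x^+=0.9024  v^+=-1.6975  a^+=-0.1232
step 6: x_pred=-0.3875  r=0.8375  x^+=-0.1907  v^+=-1.3371  a^+=-0.0253
step 7: x_pred=-1.1871  r=-1.1629  x^+=-1.4604  v^+=-1.9829  a^+=-0.1613
step 8: x_pred=-2.9719  r=3.1519  x^+=-2.2312  v^+=-0.4028  a^+=0.2071

v_post = -0.4028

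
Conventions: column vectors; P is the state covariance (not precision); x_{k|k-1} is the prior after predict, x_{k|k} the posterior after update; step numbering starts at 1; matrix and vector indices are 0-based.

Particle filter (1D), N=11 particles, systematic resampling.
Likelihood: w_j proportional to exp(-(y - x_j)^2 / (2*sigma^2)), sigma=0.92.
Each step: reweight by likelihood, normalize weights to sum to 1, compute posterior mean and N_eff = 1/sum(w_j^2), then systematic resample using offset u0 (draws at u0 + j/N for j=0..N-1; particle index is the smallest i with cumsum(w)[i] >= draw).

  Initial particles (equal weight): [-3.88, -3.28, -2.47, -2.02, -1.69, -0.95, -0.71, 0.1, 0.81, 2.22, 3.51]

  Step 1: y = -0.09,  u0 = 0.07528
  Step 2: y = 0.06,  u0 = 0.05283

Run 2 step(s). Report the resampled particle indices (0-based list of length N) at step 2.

resampled_idx = [1, 2, 3, 4, 5, 6, 7, 7, 8, 9, 10]

step 1: w=[0.0001, 0.0007, 0.0102, 0.0321, 0.0638, 0.1871, 0.2307, 0.2834, 0.1794, 0.0124, 0.0001]  mean=-0.3402  Neff=4.8519  idx=[4, 5, 5, 6, 6, 7, 7, 7, 7, 8, 8]
step 2: w=[0.0202, 0.0676, 0.0676, 0.0870, 0.0870, 0.1234, 0.1234, 0.1234, 0.1234, 0.0886, 0.0886]  mean=-0.0933  Neff=9.8768  idx=[1, 2, 3, 4, 5, 6, 7, 7, 8, 9, 10]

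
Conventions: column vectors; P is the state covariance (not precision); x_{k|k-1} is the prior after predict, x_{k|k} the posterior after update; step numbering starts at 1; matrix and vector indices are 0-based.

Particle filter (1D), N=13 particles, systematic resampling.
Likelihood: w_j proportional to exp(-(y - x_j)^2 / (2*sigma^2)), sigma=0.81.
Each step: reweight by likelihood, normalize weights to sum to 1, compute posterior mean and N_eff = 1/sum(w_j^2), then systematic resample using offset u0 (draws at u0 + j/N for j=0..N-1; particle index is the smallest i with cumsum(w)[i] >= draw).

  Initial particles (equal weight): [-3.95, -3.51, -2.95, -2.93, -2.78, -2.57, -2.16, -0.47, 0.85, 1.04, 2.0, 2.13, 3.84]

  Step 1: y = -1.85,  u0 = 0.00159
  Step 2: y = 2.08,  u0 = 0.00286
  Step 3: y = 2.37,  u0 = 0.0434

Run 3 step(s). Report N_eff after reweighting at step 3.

step 1: w=[0.0104, 0.0368, 0.1196, 0.1236, 0.1555, 0.2025, 0.2794, 0.0704, 0.0012, 0.0005, 0.0000, 0.0000, 0.0000]  mean=-2.4733  Neff=5.5779  idx=[0, 2, 2, 3, 4, 4, 5, 5, 5, 6, 6, 6, 6]
step 2: w=[0.0000, 0.0009, 0.0009, 0.0010, 0.0032, 0.0032, 0.0147, 0.0147, 0.0147, 0.2367, 0.2367, 0.2367, 0.2367]  mean=-2.1843  Neff=4.4506  idx=[4, 9, 9, 9, 10, 10, 10, 11, 11, 11, 12, 12, 12]
step 3: w=[0.0009, 0.0833, 0.0833, 0.0833, 0.0833, 0.0833, 0.0833, 0.0833, 0.0833, 0.0833, 0.0833, 0.0833, 0.0833]  mean=-2.1605  Neff=12.0205  idx=[1, 2, 3, 4, 5, 6, 7, 7, 8, 9, 10, 11, 12]

N_eff = 12.0205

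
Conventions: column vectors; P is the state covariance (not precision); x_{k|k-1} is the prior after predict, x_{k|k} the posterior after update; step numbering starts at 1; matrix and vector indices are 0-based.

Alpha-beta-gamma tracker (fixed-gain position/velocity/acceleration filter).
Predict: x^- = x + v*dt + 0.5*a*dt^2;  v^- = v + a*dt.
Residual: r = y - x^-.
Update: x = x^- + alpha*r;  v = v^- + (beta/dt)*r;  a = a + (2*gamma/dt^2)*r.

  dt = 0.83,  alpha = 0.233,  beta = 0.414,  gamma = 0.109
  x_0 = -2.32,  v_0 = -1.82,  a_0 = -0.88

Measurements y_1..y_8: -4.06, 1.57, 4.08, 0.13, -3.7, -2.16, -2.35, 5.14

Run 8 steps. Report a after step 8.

step 1: x_pred=-4.1337  r=0.0737  x^+=-4.1165  v^+=-2.5136  a^+=-0.8567
step 2: x_pred=-6.4979  r=8.0679  x^+=-4.6181  v^+=0.7996  a^+=1.6964
step 3: x_pred=-3.3701  r=7.4501  x^+=-1.6343  v^+=5.9237  a^+=4.0540
step 4: x_pred=4.6788  r=-4.5488  x^+=3.6189  v^+=7.0196  a^+=2.6145
step 5: x_pred=10.3457  r=-14.0457  x^+=7.0731  v^+=2.1837  a^+=-1.8302
step 6: x_pred=8.2551  r=-10.4151  x^+=5.8284  v^+=-4.5304  a^+=-5.1260
step 7: x_pred=0.3025  r=-2.6525  x^+=-0.3155  v^+=-10.1081  a^+=-5.9654
step 8: x_pred=-10.7600  r=15.9000  x^+=-7.0553  v^+=-7.1285  a^+=-0.9339

a_post = -0.9339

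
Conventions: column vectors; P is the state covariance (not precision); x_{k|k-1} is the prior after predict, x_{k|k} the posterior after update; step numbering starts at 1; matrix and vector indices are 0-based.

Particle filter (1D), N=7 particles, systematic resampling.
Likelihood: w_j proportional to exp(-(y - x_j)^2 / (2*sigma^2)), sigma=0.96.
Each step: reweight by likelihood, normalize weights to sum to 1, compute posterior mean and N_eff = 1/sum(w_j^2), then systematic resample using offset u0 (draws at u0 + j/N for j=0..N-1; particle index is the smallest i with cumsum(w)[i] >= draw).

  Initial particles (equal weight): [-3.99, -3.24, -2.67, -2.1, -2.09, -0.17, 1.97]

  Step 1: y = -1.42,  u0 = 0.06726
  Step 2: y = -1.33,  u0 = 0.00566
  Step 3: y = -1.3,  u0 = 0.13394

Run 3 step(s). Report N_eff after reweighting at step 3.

step 1: w=[0.0106, 0.0634, 0.1639, 0.2976, 0.2998, 0.1639, 0.0007]  mean=-1.9635  Neff=4.2314  idx=[1, 2, 3, 3, 4, 4, 5]
step 2: w=[0.0353, 0.0966, 0.1854, 0.1854, 0.1870, 0.1870, 0.1233]  mean=-1.9537  Neff=6.0804  idx=[0, 2, 2, 3, 4, 5, 5]
step 3: w=[0.0296, 0.1610, 0.1610, 0.1610, 0.1624, 0.1624, 0.1624]  mean=-2.1288  Neff=6.3359  idx=[1, 2, 3, 4, 5, 6, 6]

N_eff = 6.3359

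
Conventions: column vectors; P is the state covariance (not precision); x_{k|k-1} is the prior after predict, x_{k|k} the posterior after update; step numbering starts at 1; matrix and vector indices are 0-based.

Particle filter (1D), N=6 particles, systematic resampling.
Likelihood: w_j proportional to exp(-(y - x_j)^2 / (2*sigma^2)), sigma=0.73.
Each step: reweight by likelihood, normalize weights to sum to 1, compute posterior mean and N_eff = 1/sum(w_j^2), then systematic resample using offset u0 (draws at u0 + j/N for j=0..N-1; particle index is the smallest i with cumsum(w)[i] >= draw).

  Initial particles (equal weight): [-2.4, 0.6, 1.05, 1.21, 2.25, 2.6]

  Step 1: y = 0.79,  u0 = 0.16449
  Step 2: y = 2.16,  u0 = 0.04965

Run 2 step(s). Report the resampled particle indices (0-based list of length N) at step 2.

resampled_idx = [1, 2, 3, 4, 5, 5]

step 1: w=[0.0000, 0.3294, 0.3198, 0.2888, 0.0461, 0.0158]  mean=1.0276  Neff=3.3713  idx=[1, 2, 2, 3, 3, 5]
step 2: w=[0.0421, 0.1299, 0.1299, 0.1770, 0.1770, 0.3442]  mean=1.6212  Neff=4.6165  idx=[1, 2, 3, 4, 5, 5]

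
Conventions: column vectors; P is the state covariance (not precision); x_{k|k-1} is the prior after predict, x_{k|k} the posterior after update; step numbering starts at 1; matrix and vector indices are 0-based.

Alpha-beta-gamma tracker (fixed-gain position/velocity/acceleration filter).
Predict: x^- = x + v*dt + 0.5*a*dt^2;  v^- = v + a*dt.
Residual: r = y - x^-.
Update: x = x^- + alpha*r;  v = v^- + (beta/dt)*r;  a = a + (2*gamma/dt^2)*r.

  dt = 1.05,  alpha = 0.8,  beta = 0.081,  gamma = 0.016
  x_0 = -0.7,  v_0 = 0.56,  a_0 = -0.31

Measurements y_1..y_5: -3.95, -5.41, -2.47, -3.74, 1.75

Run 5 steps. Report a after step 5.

a_post = -0.1504

step 1: x_pred=-0.2829  r=-3.6671  x^+=-3.2166  v^+=-0.0484  a^+=-0.4164
step 2: x_pred=-3.4969  r=-1.9131  x^+=-5.0274  v^+=-0.6332  a^+=-0.4720
step 3: x_pred=-5.9525  r=3.4825  x^+=-3.1665  v^+=-0.8601  a^+=-0.3709
step 4: x_pred=-4.2741  r=0.5341  x^+=-3.8468  v^+=-1.2084  a^+=-0.3554
step 5: x_pred=-5.3115  r=7.0615  x^+=0.3377  v^+=-1.0368  a^+=-0.1504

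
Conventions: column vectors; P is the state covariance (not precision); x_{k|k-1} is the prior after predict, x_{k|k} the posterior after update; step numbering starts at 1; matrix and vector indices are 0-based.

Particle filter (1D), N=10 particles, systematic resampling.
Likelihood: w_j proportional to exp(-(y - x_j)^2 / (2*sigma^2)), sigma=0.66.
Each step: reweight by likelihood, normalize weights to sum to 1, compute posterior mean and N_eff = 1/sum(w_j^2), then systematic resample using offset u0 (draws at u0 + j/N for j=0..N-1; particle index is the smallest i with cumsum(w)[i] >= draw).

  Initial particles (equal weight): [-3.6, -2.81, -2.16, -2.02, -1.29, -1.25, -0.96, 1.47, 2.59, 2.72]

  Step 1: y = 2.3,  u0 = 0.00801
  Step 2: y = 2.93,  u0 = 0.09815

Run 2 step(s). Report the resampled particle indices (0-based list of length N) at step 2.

step 1: w=[0.0000, 0.0000, 0.0000, 0.0000, 0.0000, 0.0000, 0.0000, 0.2082, 0.4168, 0.3749]  mean=2.4055  Neff=2.7957  idx=[7, 7, 7, 8, 8, 8, 8, 9, 9, 9]
step 2: w=[0.0131, 0.0131, 0.0131, 0.1324, 0.1324, 0.1324, 0.1324, 0.1437, 0.1437, 0.1437]  mean=2.6021  Neff=7.5419  idx=[3, 4, 4, 5, 6, 7, 7, 8, 9, 9]

resampled_idx = [3, 4, 4, 5, 6, 7, 7, 8, 9, 9]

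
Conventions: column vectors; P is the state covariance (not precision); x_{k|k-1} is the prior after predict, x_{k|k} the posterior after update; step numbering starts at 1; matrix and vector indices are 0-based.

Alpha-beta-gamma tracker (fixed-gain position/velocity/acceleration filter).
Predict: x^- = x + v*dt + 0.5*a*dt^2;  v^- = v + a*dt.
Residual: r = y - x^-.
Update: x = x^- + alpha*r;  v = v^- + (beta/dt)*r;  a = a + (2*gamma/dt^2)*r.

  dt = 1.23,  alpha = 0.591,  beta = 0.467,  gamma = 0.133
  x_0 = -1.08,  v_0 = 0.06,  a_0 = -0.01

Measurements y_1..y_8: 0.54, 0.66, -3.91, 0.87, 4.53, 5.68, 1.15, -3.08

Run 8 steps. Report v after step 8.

step 1: x_pred=-1.0138  r=1.5538  x^+=-0.0955  v^+=0.6376  a^+=0.2632
step 2: x_pred=0.8879  r=-0.2279  x^+=0.7532  v^+=0.8748  a^+=0.2231
step 3: x_pred=1.9980  r=-5.9080  x^+=-1.4936  v^+=-1.0939  a^+=-0.8156
step 4: x_pred=-3.4561  r=4.3261  x^+=-0.8994  v^+=-0.4546  a^+=-0.0550
step 5: x_pred=-1.5001  r=6.0301  x^+=2.0637  v^+=1.7672  a^+=1.0052
step 6: x_pred=4.9977  r=0.6823  x^+=5.4010  v^+=3.2627  a^+=1.1252
step 7: x_pred=10.2651  r=-9.1151  x^+=4.8781  v^+=1.1858  a^+=-0.4775
step 8: x_pred=5.9755  r=-9.0555  x^+=0.6237  v^+=-2.8396  a^+=-2.0696

v_post = -2.8396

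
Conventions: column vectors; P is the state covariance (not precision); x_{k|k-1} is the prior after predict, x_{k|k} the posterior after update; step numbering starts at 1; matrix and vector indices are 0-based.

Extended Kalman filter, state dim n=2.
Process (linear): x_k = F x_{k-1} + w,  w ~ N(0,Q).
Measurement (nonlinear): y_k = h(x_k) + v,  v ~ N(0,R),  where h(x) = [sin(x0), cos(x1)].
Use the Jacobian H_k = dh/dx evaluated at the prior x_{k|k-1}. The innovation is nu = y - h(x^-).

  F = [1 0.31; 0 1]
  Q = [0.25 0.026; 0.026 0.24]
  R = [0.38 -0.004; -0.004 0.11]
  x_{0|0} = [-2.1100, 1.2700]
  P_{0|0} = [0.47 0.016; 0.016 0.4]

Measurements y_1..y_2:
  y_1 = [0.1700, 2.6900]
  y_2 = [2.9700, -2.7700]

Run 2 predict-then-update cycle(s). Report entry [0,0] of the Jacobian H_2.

H_jac[0,0] = -0.9505

step 1: x^-=[-1.7163, 1.2700]  P^-=[0.7684 0.1660; 0.1660 0.6400]  H_jac=[-0.1450 0.0000; 0.0000 -0.9551]  S=[0.3962 0.0190; 0.0190 0.6938]  K=[-0.2706 -0.2211; -0.0186 -0.8805]  nu=[1.1594, 2.3937]  x^+=[-2.5593, -0.8592]  P^+=[0.7032 0.0243; 0.0243 0.1013]
step 2: x^-=[-2.8257, -0.8592]  P^-=[0.9780 0.0817; 0.0817 0.3413]  H_jac=[-0.9505 0.0000; 0.0000 0.7573]  S=[1.2636 -0.0628; -0.0628 0.3058]  K=[-0.7331 0.0518; -0.0196 0.8414]  nu=[3.2807, -3.4230]  x^+=[-5.4080, -3.8037]  P^+=[0.2933 0.0114; 0.0114 0.1223]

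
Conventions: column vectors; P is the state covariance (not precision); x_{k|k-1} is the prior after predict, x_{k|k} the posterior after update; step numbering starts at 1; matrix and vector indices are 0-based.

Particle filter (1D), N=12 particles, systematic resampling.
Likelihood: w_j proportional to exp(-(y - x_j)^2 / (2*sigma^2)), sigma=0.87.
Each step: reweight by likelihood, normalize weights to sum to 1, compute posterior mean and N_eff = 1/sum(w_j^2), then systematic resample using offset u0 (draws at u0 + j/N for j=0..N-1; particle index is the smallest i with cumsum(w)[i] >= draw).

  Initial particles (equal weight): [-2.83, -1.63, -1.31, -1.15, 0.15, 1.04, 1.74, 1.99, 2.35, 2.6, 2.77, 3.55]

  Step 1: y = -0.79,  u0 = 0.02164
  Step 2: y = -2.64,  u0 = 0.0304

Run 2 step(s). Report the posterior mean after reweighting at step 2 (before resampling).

post_mean = -1.4056

step 1: w=[0.0204, 0.2001, 0.2667, 0.2927, 0.1779, 0.0349, 0.0046, 0.0019, 0.0005, 0.0002, 0.0001, 0.0000]  mean=-0.9932  Neff=4.3448  idx=[1, 1, 1, 2, 2, 2, 3, 3, 3, 3, 4, 4]
step 2: w=[0.1501, 0.1501, 0.1501, 0.0915, 0.0915, 0.0915, 0.0679, 0.0679, 0.0679, 0.0679, 0.0017, 0.0017]  mean=-1.4056  Neff=8.9950  idx=[0, 0, 1, 1, 2, 2, 3, 4, 5, 6, 8, 9]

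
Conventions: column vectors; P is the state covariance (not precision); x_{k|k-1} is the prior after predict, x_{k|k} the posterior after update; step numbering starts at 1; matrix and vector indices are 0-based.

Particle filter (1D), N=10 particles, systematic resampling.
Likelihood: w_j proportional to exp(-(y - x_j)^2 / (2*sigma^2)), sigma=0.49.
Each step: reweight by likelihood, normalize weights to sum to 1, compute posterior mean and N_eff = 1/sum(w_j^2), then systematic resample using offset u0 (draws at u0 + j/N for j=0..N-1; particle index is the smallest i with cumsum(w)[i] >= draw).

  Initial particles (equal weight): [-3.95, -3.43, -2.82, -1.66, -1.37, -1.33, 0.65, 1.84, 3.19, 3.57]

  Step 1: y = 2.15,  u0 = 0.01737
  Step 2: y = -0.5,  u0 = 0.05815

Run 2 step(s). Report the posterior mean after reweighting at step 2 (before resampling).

post_mean = 1.8400

step 1: w=[0.0000, 0.0000, 0.0000, 0.0000, 0.0000, 0.0000, 0.0097, 0.8635, 0.1109, 0.0158]  mean=2.0055  Neff=1.3187  idx=[7, 7, 7, 7, 7, 7, 7, 7, 7, 8]
step 2: w=[0.1111, 0.1111, 0.1111, 0.1111, 0.1111, 0.1111, 0.1111, 0.1111, 0.1111, 0.0000]  mean=1.8400  Neff=9.0000  idx=[0, 1, 2, 3, 4, 5, 5, 6, 7, 8]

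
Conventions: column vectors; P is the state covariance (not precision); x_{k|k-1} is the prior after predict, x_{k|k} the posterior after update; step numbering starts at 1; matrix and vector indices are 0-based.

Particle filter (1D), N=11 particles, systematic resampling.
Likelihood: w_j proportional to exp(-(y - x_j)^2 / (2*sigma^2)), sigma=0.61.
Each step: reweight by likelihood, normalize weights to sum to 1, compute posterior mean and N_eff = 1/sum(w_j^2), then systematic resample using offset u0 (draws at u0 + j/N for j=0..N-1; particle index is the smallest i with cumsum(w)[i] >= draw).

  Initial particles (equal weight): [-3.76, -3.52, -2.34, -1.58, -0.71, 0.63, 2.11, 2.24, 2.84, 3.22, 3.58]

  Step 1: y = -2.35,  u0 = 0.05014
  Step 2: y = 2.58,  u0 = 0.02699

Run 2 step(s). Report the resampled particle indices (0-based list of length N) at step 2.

step 1: w=[0.0405, 0.0932, 0.5862, 0.2643, 0.0158, 0.0000, 0.0000, 0.0000, 0.0000, 0.0000, 0.0000]  mean=-2.2809  Neff=2.3582  idx=[1, 2, 2, 2, 2, 2, 2, 2, 3, 3, 3]
step 2: w=[0.0000, 0.0000, 0.0000, 0.0000, 0.0000, 0.0000, 0.0000, 0.0000, 0.3333, 0.3333, 0.3333]  mean=-1.5802  Neff=3.0013  idx=[8, 8, 8, 8, 9, 9, 9, 9, 10, 10, 10]

resampled_idx = [8, 8, 8, 8, 9, 9, 9, 9, 10, 10, 10]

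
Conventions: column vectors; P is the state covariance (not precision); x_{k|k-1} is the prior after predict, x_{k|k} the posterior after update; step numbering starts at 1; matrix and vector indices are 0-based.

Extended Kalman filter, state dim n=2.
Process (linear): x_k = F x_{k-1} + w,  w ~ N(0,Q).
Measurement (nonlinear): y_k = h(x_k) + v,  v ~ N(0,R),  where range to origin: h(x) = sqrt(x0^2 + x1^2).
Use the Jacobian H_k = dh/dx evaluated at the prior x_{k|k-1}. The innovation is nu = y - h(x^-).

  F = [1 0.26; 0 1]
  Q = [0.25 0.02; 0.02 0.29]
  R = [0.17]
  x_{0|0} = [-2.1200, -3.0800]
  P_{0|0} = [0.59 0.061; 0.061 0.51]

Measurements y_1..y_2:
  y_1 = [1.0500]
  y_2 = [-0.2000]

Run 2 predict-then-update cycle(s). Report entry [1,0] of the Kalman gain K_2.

step 1: x^-=[-2.9208, -3.0800]  P^-=[0.9062 0.2136; 0.2136 0.8000]  H_jac=[-0.6881 -0.7256]  S=[1.2336]  K=[-0.6311; -0.5897]  nu=[-3.1947]  x^+=[-0.9045, -1.1960]  P^+=[0.4148 -0.2455; -0.2455 0.3710]
step 2: x^-=[-1.2155, -1.1960]  P^-=[0.5622 -0.1291; -0.1291 0.6610]  H_jac=[-0.7128 -0.7014]  S=[0.6518]  K=[-0.4760; -0.5702]  nu=[-1.9053]  x^+=[-0.3086, -0.1097]  P^+=[0.4146 -0.3059; -0.3059 0.4491]

K[1,0] = -0.5702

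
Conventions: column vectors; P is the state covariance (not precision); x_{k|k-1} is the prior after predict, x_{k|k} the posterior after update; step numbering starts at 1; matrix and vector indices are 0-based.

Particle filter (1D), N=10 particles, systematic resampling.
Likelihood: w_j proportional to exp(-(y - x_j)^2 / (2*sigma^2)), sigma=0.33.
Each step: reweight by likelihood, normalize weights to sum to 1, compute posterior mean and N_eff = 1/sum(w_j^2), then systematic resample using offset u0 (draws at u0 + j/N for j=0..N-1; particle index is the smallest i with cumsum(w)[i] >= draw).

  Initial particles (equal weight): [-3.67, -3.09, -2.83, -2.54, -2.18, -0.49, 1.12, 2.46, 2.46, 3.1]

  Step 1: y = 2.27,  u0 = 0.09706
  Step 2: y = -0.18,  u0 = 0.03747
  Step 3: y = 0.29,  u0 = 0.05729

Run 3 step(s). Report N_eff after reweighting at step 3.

N_eff = 10.0000

step 1: w=[0.0000, 0.0000, 0.0000, 0.0000, 0.0000, 0.0000, 0.0013, 0.4872, 0.4872, 0.0243]  mean=2.4738  Neff=2.1040  idx=[7, 7, 7, 7, 8, 8, 8, 8, 8, 9]
step 2: w=[0.1111, 0.1111, 0.1111, 0.1111, 0.1111, 0.1111, 0.1111, 0.1111, 0.1111, 0.0000]  mean=2.4600  Neff=9.0000  idx=[0, 1, 2, 3, 3, 4, 5, 6, 7, 8]
step 3: w=[0.1000, 0.1000, 0.1000, 0.1000, 0.1000, 0.1000, 0.1000, 0.1000, 0.1000, 0.1000]  mean=2.4600  Neff=10.0000  idx=[0, 1, 2, 3, 4, 5, 6, 7, 8, 9]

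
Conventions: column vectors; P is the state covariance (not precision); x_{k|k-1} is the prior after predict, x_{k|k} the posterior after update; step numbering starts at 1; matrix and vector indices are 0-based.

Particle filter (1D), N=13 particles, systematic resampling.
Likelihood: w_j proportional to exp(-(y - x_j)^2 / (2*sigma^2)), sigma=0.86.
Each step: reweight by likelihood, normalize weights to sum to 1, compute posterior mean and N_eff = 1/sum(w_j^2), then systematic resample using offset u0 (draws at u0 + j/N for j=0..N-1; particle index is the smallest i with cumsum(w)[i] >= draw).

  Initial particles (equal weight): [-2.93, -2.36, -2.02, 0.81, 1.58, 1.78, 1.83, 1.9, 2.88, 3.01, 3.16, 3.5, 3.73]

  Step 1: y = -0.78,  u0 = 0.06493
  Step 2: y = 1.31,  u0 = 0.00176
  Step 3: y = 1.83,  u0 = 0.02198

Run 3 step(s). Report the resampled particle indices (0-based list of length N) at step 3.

step 1: w=[0.0538, 0.2265, 0.4331, 0.2217, 0.0284, 0.0146, 0.0122, 0.0095, 0.0001, 0.0001, 0.0000, 0.0000, 0.0000]  mean=-1.2753  Neff=3.4232  idx=[1, 1, 1, 2, 2, 2, 2, 2, 2, 3, 3, 3, 6]
step 2: w=[0.0000, 0.0000, 0.0000, 0.0002, 0.0002, 0.0002, 0.0002, 0.0002, 0.0002, 0.2506, 0.2506, 0.2506, 0.2472]  mean=1.0590  Neff=4.0086  idx=[9, 9, 9, 9, 10, 10, 10, 11, 11, 11, 12, 12, 12]
step 3: w=[0.0623, 0.0623, 0.0623, 0.0623, 0.0623, 0.0623, 0.0623, 0.0623, 0.0623, 0.0623, 0.1258, 0.1258, 0.1258]  mean=1.1949  Neff=11.5956  idx=[0, 1, 2, 4, 5, 6, 7, 9, 10, 10, 11, 11, 12]

resampled_idx = [0, 1, 2, 4, 5, 6, 7, 9, 10, 10, 11, 11, 12]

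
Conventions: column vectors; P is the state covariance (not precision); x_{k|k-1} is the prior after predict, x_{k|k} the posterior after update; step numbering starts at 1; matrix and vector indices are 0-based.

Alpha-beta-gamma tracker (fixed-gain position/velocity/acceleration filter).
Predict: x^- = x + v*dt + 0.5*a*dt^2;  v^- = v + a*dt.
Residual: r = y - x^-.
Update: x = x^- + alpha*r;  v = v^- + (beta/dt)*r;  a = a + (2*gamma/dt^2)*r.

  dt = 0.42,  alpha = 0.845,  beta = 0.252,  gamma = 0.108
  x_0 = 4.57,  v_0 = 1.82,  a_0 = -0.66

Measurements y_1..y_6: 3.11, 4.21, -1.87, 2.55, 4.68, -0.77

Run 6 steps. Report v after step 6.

step 1: x_pred=5.2762  r=-2.1662  x^+=3.4458  v^+=0.2431  a^+=-3.3125
step 2: x_pred=3.2557  r=0.9543  x^+=4.0621  v^+=-0.5756  a^+=-2.1439
step 3: x_pred=3.6312  r=-5.5012  x^+=-1.0173  v^+=-4.7768  a^+=-8.8802
step 4: x_pred=-3.8068  r=6.3568  x^+=1.5647  v^+=-4.6924  a^+=-1.0963
step 5: x_pred=-0.5028  r=5.1828  x^+=3.8767  v^+=-2.0432  a^+=5.2499
step 6: x_pred=3.4816  r=-4.2516  x^+=-0.1110  v^+=-2.3891  a^+=0.0439

v_post = -2.3891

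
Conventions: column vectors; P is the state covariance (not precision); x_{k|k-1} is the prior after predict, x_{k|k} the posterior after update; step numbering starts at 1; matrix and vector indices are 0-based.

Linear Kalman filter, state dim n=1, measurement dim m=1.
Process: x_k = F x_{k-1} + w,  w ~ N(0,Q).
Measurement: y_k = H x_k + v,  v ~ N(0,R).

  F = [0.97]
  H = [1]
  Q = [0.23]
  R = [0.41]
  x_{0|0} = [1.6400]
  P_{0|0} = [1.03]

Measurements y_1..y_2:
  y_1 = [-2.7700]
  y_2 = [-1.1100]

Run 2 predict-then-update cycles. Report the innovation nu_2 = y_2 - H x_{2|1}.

step 1: x^-=[1.5908]  P^-=[1.1991]  S=[1.6091]  K=[0.7452]  nu=[-4.3608]  x^+=[-1.6589]  P^+=[0.3055]
step 2: x^-=[-1.6091]  P^-=[0.5175]  S=[0.9275]  K=[0.5579]  nu=[0.4991]  x^+=[-1.3306]  P^+=[0.2288]

innov = [0.4991]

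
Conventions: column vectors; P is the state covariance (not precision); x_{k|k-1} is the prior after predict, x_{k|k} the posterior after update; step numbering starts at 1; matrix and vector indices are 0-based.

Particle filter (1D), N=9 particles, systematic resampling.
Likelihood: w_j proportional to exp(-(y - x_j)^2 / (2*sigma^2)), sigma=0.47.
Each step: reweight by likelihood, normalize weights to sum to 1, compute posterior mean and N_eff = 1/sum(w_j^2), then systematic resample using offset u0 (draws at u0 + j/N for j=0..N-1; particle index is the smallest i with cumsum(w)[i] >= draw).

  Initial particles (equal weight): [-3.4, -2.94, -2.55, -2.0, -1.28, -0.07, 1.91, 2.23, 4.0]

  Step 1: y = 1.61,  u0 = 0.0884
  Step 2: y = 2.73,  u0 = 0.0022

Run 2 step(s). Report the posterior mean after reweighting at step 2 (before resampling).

post_mean = 2.0909

step 1: w=[0.0000, 0.0000, 0.0000, 0.0000, 0.0000, 0.0014, 0.6598, 0.3388, 0.0000]  mean=2.0157  Neff=1.8177  idx=[6, 6, 6, 6, 6, 6, 7, 7, 7]
step 2: w=[0.0724, 0.0724, 0.0724, 0.0724, 0.0724, 0.0724, 0.1885, 0.1885, 0.1885]  mean=2.0909  Neff=7.2448  idx=[0, 1, 3, 4, 6, 6, 7, 7, 8]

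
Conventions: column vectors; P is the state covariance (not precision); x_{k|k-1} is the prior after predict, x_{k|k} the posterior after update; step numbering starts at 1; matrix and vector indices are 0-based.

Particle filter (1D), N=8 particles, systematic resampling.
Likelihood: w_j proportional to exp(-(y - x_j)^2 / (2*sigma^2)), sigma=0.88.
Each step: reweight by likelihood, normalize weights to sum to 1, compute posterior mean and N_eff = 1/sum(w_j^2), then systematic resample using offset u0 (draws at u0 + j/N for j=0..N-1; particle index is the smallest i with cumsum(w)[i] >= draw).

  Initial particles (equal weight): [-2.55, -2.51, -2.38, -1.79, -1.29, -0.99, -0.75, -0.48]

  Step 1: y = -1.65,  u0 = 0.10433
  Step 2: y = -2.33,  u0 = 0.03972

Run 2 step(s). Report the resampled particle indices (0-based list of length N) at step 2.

resampled_idx = [0, 0, 1, 2, 2, 3, 4, 5]

step 1: w=[0.1060, 0.1110, 0.1268, 0.1766, 0.1645, 0.1350, 0.1060, 0.0739]  mean=-1.6279  Neff=7.5268  idx=[0, 2, 3, 3, 4, 5, 6, 7]
step 2: w=[0.2043, 0.2104, 0.1746, 0.1746, 0.1048, 0.0661, 0.0421, 0.0231]  mean=-1.8901  Neff=6.0741  idx=[0, 0, 1, 2, 2, 3, 4, 5]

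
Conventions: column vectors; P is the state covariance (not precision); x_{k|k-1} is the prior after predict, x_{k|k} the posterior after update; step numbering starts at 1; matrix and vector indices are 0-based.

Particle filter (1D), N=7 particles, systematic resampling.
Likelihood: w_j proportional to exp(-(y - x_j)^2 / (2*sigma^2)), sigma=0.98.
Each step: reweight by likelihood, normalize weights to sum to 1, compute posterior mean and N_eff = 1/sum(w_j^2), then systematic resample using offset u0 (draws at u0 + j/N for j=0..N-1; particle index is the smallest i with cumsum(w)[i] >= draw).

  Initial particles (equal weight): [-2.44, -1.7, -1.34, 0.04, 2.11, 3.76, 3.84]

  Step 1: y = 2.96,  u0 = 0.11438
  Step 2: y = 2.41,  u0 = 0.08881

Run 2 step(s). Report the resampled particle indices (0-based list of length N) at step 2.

resampled_idx = [0, 0, 1, 2, 3, 4, 6]

step 1: w=[0.0000, 0.0000, 0.0000, 0.0057, 0.3295, 0.3440, 0.3208]  mean=3.2206  Neff=3.0317  idx=[4, 4, 5, 5, 6, 6, 6]
step 2: w=[0.2567, 0.2567, 0.1042, 0.1042, 0.0928, 0.0928, 0.0928]  mean=2.9352  Neff=5.5774  idx=[0, 0, 1, 2, 3, 4, 6]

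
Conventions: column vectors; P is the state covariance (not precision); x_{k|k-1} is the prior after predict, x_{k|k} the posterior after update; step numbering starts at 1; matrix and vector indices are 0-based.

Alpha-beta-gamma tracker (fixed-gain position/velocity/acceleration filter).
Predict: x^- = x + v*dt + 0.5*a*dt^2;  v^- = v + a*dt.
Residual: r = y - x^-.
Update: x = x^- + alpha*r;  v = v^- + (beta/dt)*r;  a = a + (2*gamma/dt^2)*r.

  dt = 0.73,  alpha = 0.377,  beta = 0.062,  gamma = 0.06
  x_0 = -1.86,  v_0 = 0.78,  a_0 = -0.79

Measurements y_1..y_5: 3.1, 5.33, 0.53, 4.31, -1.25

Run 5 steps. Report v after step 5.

v_post = 2.1504

step 1: x_pred=-1.5011  r=4.6011  x^+=0.2335  v^+=0.5941  a^+=0.2461
step 2: x_pred=0.7328  r=4.5972  x^+=2.4659  v^+=1.1642  a^+=1.2813
step 3: x_pred=3.6572  r=-3.1272  x^+=2.4782  v^+=1.8339  a^+=0.5771
step 4: x_pred=3.9708  r=0.3392  x^+=4.0987  v^+=2.2840  a^+=0.6535
step 5: x_pred=5.9401  r=-7.1901  x^+=3.2295  v^+=2.1504  a^+=-0.9656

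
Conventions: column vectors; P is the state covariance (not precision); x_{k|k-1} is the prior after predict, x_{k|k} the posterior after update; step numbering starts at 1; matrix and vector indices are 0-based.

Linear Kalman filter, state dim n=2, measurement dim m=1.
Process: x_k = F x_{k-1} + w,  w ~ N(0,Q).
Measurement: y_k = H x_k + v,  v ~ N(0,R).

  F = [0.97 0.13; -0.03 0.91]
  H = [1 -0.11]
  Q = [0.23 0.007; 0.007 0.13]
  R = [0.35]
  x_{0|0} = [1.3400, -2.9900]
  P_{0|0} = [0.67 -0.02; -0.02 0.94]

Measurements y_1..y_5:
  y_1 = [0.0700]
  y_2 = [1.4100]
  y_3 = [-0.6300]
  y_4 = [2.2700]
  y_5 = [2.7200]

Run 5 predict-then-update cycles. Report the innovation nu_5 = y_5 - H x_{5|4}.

step 1: x^-=[0.9111, -2.7611]  P^-=[0.8712 0.0811; 0.0811 0.9101]  S=[1.2144]  K=[0.7101; -0.0156]  nu=[-1.1448]  x^+=[0.0982, -2.7432]  P^+=[0.2589 0.0946; 0.0946 0.9098]
step 2: x^-=[-0.2614, -2.4993]  P^-=[0.5129 0.1902; 0.1902 0.8785]  S=[0.8316]  K=[0.5915; 0.1126]  nu=[1.3965]  x^+=[0.5647, -2.3421]  P^+=[0.2219 0.1349; 0.1349 0.8679]
step 3: x^-=[0.2433, -2.1482]  P^-=[0.4874 0.2217; 0.2217 0.8416]  S=[0.7988]  K=[0.5797; 0.1617]  nu=[-1.1096]  x^+=[-0.3999, -2.3277]  P^+=[0.2190 0.1469; 0.1469 0.8207]
step 4: x^-=[-0.6905, -2.1062]  P^-=[0.4870 0.2268; 0.2268 0.8018]  S=[0.7968]  K=[0.5799; 0.1739]  nu=[2.7288]  x^+=[0.8919, -1.6315]  P^+=[0.2191 0.1464; 0.1464 0.7777]
step 5: x^-=[0.6530, -1.5115]  P^-=[0.4862 0.2213; 0.2213 0.7662]  S=[0.7968]  K=[0.5796; 0.1720]  nu=[1.9007]  x^+=[1.7548, -1.1846]  P^+=[0.2185 0.1419; 0.1419 0.7426]

innov = [1.9007]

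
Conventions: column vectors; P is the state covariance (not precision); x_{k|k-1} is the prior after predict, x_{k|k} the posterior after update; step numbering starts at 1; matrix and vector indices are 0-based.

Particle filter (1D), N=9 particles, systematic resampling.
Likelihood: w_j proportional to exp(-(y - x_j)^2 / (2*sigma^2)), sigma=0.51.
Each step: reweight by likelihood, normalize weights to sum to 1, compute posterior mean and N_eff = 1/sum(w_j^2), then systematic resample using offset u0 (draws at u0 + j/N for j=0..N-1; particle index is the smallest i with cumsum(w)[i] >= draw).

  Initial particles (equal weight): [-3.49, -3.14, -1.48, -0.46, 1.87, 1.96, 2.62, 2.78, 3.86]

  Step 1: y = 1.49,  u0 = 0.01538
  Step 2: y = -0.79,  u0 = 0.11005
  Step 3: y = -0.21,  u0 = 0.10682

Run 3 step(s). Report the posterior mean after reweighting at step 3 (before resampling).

step 1: w=[0.0000, 0.0000, 0.0000, 0.0004, 0.4923, 0.4250, 0.0558, 0.0265, 0.0000]  mean=1.9732  Neff=2.3434  idx=[4, 4, 4, 4, 4, 5, 5, 5, 5]
step 2: w=[0.1522, 0.1522, 0.1522, 0.1522, 0.1522, 0.0597, 0.0597, 0.0597, 0.0597]  mean=1.8915  Neff=7.6842  idx=[0, 1, 2, 2, 3, 4, 5, 7, 8]
step 3: w=[0.1344, 0.1344, 0.1344, 0.1344, 0.1344, 0.1344, 0.0644, 0.0644, 0.0644]  mean=1.8874  Neff=8.2706  idx=[0, 1, 2, 3, 4, 4, 5, 7, 8]

post_mean = 1.8874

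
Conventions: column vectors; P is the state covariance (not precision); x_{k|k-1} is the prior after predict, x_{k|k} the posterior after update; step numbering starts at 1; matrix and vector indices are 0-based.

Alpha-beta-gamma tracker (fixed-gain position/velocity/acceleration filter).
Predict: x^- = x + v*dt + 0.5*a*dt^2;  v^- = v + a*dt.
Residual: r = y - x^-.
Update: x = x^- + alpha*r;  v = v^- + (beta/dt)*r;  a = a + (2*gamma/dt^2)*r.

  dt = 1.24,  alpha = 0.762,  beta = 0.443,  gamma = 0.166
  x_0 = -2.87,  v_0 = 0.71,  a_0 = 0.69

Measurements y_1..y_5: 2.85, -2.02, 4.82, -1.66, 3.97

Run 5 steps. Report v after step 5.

step 1: x_pred=-1.4591  r=4.3091  x^+=1.8244  v^+=3.1051  a^+=1.6204
step 2: x_pred=6.9205  r=-8.9405  x^+=0.1078  v^+=1.9203  a^+=-0.3100
step 3: x_pred=2.2507  r=2.5693  x^+=4.2085  v^+=2.4538  a^+=0.2448
step 4: x_pred=7.4394  r=-9.0994  x^+=0.5057  v^+=-0.4935  a^+=-1.7200
step 5: x_pred=-1.4287  r=5.3987  x^+=2.6851  v^+=-0.6976  a^+=-0.5543

v_post = -0.6976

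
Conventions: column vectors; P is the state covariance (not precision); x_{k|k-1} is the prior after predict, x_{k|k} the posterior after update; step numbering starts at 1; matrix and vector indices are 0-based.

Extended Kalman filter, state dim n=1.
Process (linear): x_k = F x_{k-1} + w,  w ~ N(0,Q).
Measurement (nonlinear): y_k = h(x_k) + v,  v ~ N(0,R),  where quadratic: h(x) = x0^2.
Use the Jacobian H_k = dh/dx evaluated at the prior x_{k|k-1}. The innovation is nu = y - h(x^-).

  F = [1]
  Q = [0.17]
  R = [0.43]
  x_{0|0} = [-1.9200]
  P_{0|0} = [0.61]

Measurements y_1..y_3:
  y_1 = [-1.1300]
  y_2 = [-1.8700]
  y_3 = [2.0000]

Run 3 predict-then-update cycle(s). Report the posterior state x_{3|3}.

x_post = [0.3285]

step 1: x^-=[-1.9200]  P^-=[0.7800]  H_jac=[-3.8400]  S=[11.9316]  K=[-0.2510]  nu=[-4.8164]  x^+=[-0.7109]  P^+=[0.0281]
step 2: x^-=[-0.7109]  P^-=[0.1981]  H_jac=[-1.4219]  S=[0.8305]  K=[-0.3392]  nu=[-2.3754]  x^+=[0.0947]  P^+=[0.1026]
step 3: x^-=[0.0947]  P^-=[0.2726]  H_jac=[0.1895]  S=[0.4398]  K=[0.1174]  nu=[1.9910]  x^+=[0.3285]  P^+=[0.2665]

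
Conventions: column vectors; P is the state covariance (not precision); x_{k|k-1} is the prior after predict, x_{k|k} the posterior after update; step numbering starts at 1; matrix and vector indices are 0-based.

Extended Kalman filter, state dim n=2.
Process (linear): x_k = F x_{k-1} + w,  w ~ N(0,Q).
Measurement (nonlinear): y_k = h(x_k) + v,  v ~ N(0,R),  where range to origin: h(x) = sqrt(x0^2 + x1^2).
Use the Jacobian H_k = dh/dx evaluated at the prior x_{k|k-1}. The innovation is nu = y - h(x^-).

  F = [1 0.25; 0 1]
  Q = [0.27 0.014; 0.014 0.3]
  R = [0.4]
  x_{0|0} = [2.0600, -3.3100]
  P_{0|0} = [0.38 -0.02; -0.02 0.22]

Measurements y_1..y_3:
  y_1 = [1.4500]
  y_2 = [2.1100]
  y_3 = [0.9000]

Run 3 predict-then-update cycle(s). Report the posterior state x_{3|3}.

x_post = [0.2273, -1.4331]

step 1: x^-=[1.2325, -3.3100]  P^-=[0.6538 0.0490; 0.0490 0.5200]  H_jac=[0.3490 -0.9371]  S=[0.9042]  K=[0.2015; -0.5200]  nu=[-2.0820]  x^+=[0.8130, -2.2273]  P^+=[0.6170 0.1437; 0.1437 0.2755]
step 2: x^-=[0.2561, -2.2273]  P^-=[0.9761 0.2266; 0.2266 0.5755]  H_jac=[0.1142 -0.9935]  S=[0.9293]  K=[-0.1223; -0.5874]  nu=[-0.1320]  x^+=[0.2723, -2.1498]  P^+=[0.9622 0.1599; 0.1599 0.2549]
step 3: x^-=[-0.2652, -2.1498]  P^-=[1.3281 0.2376; 0.2376 0.5549]  H_jac=[-0.1224 -0.9925]  S=[1.0242]  K=[-0.3890; -0.5661]  nu=[-1.2661]  x^+=[0.2273, -1.4331]  P^+=[1.1731 0.0121; 0.0121 0.2267]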